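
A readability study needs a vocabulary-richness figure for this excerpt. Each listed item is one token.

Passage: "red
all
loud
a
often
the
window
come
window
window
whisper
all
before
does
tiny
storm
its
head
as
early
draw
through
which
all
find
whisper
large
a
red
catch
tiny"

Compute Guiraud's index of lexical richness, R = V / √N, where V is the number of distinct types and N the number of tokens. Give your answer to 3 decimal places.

4.131

N = 31, V = 23.
√N = 5.567764
R = 23 / 5.567764 = 4.131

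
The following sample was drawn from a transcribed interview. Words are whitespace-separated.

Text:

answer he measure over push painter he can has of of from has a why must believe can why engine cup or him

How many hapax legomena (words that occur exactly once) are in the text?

Frequencies: he:2, can:2, has:2, of:2, why:2, answer:1, measure:1, over:1, push:1, painter:1, from:1, a:1, must:1, believe:1, engine:1, cup:1, or:1, him:1
Hapax (freq=1): a, answer, believe, cup, engine, from, him, measure, must, or, over, painter, push

13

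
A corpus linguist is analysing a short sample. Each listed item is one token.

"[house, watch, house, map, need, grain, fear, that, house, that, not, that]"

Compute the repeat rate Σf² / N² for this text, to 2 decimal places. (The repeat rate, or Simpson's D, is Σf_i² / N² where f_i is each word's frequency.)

0.17

Frequencies: house:3, that:3, watch:1, map:1, need:1, grain:1, fear:1, not:1
Σf² = 24; N² = 144
Repeat rate = 24 / 144 = 0.17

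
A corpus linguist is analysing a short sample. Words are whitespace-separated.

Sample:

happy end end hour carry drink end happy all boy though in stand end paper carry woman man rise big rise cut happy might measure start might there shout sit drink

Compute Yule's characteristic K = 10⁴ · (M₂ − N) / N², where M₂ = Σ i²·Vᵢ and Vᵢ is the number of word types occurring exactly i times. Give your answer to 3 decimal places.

Frequencies: end:4, happy:3, carry:2, drink:2, rise:2, might:2, hour:1, all:1, boy:1, though:1, in:1, stand:1, paper:1, woman:1, man:1, big:1, cut:1, measure:1, start:1, there:1, … (2 more, each freq 1)
N = 31. Frequency spectrum: V_1=16, V_2=4, V_3=1, V_4=1
M₂ = 1²·16 + 2²·4 + 3²·1 + 4²·1 = 57
K = 10000 × (57 − 31) / 31² = 270.552

270.552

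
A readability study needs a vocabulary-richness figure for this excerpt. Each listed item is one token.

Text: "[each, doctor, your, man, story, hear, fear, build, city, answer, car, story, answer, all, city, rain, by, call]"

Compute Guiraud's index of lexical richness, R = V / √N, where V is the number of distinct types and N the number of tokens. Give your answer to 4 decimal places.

3.5355

N = 18, V = 15.
√N = 4.242641
R = 15 / 4.242641 = 3.5355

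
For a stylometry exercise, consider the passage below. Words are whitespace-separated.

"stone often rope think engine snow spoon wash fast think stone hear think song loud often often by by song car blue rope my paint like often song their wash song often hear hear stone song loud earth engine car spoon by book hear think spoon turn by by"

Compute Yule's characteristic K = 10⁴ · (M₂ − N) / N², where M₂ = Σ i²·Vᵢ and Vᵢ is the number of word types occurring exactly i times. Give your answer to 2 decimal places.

Frequencies: often:5, song:5, by:5, think:4, hear:4, stone:3, spoon:3, rope:2, engine:2, wash:2, loud:2, car:2, snow:1, fast:1, blue:1, my:1, paint:1, like:1, their:1, earth:1, … (2 more, each freq 1)
N = 49. Frequency spectrum: V_1=10, V_2=5, V_3=2, V_4=2, V_5=3
M₂ = 1²·10 + 2²·5 + 3²·2 + 4²·2 + 5²·3 = 155
K = 10000 × (155 − 49) / 49² = 441.48

441.48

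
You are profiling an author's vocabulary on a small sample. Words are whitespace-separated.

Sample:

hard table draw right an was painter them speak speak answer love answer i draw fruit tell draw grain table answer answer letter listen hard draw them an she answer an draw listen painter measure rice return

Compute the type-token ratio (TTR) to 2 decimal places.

N = 37 tokens, V = 21 types.
TTR = V / N = 21 / 37 = 0.57

0.57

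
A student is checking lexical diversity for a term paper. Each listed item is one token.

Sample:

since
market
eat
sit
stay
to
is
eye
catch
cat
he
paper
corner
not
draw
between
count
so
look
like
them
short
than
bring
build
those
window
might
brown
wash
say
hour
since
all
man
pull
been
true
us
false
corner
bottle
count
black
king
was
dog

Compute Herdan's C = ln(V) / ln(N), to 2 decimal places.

N = 47, V = 44.
ln(V) = 3.784190, ln(N) = 3.850148
C = 3.784190 / 3.850148 = 0.98

0.98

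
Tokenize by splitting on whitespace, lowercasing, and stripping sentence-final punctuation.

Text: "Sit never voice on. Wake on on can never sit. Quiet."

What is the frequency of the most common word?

3

Frequencies: on:3, sit:2, never:2, voice:1, wake:1, can:1, quiet:1
Most common: 'on' with frequency 3.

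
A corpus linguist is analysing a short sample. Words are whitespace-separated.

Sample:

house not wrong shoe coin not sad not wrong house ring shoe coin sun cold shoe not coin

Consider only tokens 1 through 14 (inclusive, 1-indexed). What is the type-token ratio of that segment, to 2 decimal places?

Segment tokens 1–14: house, not, wrong, shoe, coin, not, sad, not, wrong, house, ring, shoe, coin, sun
Segment N = 14, segment V = 8.
TTR = 8 / 14 = 0.57

0.57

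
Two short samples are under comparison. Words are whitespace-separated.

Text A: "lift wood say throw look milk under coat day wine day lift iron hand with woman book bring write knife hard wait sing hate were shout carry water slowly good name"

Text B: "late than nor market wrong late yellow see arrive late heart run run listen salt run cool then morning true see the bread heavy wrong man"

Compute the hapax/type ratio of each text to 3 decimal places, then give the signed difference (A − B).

0.131

A: hapax=27, V=29, ratio=0.931
B: hapax=16, V=20, ratio=0.800
Difference = 0.931 − 0.800 = 0.131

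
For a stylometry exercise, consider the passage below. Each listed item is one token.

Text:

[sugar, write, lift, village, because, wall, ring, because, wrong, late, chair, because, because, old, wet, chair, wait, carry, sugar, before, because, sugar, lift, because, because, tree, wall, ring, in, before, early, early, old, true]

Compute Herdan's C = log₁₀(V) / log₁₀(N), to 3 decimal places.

0.835

N = 34, V = 19.
log₁₀(V) = 1.278754, log₁₀(N) = 1.531479
C = 1.278754 / 1.531479 = 0.835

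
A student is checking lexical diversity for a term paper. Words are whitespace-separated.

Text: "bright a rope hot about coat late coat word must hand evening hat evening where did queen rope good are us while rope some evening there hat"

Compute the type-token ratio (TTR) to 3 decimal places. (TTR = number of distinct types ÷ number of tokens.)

N = 27 tokens, V = 21 types.
TTR = V / N = 21 / 27 = 0.778

0.778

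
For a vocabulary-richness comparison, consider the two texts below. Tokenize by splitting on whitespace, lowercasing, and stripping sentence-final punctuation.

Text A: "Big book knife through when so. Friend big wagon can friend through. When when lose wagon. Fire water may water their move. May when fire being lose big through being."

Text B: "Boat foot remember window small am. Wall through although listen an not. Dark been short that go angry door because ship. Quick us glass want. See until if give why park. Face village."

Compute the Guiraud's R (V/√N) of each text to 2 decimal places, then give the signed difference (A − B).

A: V=16, N=30, R=2.92
B: V=33, N=33, R=5.74
Difference = 2.92 − 5.74 = -2.82

-2.82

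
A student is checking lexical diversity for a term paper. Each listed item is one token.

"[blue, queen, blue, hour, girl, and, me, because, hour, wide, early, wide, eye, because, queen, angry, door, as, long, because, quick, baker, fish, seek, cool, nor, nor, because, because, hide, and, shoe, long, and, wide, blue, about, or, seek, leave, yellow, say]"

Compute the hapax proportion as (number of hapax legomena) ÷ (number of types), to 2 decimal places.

Frequencies: because:5, blue:3, and:3, wide:3, queen:2, hour:2, long:2, seek:2, nor:2, girl:1, me:1, early:1, eye:1, angry:1, door:1, as:1, quick:1, baker:1, fish:1, cool:1, … (7 more, each freq 1)
Hapax count = 18; type count = 27.
Ratio = 18 / 27 = 0.67

0.67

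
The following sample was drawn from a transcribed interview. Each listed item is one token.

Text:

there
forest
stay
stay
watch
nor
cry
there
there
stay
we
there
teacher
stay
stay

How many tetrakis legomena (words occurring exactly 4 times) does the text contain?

1

Frequencies: stay:5, there:4, forest:1, watch:1, nor:1, cry:1, we:1, teacher:1
Words with frequency 4: there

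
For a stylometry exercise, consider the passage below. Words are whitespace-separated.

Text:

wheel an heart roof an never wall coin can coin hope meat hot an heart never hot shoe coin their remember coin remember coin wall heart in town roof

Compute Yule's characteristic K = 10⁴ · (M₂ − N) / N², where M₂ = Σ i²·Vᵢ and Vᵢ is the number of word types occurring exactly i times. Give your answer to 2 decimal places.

499.41

Frequencies: coin:5, an:3, heart:3, roof:2, never:2, wall:2, hot:2, remember:2, wheel:1, can:1, hope:1, meat:1, shoe:1, their:1, in:1, town:1
N = 29. Frequency spectrum: V_1=8, V_2=5, V_3=2, V_5=1
M₂ = 1²·8 + 2²·5 + 3²·2 + 5²·1 = 71
K = 10000 × (71 − 29) / 29² = 499.41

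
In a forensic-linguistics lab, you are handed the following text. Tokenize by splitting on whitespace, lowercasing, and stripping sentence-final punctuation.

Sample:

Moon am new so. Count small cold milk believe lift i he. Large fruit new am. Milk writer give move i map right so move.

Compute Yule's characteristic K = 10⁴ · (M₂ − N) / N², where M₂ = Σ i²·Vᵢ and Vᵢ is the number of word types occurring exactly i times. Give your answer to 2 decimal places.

Frequencies: am:2, new:2, so:2, milk:2, i:2, move:2, moon:1, count:1, small:1, cold:1, believe:1, lift:1, he:1, large:1, fruit:1, writer:1, give:1, map:1, right:1
N = 25. Frequency spectrum: V_1=13, V_2=6
M₂ = 1²·13 + 2²·6 = 37
K = 10000 × (37 − 25) / 25² = 192.00

192.00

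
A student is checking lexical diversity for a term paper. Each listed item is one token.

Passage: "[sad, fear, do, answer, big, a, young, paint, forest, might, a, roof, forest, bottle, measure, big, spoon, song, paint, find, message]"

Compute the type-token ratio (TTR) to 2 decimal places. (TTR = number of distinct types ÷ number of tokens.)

0.81

N = 21 tokens, V = 17 types.
TTR = V / N = 17 / 21 = 0.81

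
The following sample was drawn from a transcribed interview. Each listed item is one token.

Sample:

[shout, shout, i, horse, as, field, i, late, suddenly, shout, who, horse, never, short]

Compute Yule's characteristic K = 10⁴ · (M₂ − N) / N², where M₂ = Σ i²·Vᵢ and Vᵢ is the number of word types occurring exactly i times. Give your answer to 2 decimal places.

510.20

Frequencies: shout:3, i:2, horse:2, as:1, field:1, late:1, suddenly:1, who:1, never:1, short:1
N = 14. Frequency spectrum: V_1=7, V_2=2, V_3=1
M₂ = 1²·7 + 2²·2 + 3²·1 = 24
K = 10000 × (24 − 14) / 14² = 510.20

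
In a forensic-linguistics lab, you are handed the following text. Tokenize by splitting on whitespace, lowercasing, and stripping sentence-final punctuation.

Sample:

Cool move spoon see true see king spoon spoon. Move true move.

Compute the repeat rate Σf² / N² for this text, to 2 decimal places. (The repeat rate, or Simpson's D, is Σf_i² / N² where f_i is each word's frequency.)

Frequencies: move:3, spoon:3, see:2, true:2, cool:1, king:1
Σf² = 28; N² = 144
Repeat rate = 28 / 144 = 0.19

0.19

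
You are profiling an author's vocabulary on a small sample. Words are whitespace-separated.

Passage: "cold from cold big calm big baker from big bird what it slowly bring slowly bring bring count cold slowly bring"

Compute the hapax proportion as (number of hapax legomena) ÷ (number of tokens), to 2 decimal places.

Frequencies: bring:4, cold:3, big:3, slowly:3, from:2, calm:1, baker:1, bird:1, what:1, it:1, count:1
Hapax count = 6; token count = 21.
Ratio = 6 / 21 = 0.29

0.29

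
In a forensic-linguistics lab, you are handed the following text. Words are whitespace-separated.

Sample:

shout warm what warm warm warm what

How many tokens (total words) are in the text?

7

Tokens: shout, warm, what, warm, warm, warm, what
N = 7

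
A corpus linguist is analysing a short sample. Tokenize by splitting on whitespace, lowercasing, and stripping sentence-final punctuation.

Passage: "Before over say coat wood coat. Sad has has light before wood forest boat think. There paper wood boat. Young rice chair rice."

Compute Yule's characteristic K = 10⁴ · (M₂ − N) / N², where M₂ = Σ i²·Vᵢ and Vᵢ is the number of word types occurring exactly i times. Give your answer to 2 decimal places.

Frequencies: wood:3, before:2, coat:2, has:2, boat:2, rice:2, over:1, say:1, sad:1, light:1, forest:1, think:1, there:1, paper:1, young:1, chair:1
N = 23. Frequency spectrum: V_1=10, V_2=5, V_3=1
M₂ = 1²·10 + 2²·5 + 3²·1 = 39
K = 10000 × (39 − 23) / 23² = 302.46

302.46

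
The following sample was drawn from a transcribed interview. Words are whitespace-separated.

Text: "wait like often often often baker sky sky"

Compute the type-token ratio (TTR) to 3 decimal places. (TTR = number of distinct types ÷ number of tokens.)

N = 8 tokens, V = 5 types.
TTR = V / N = 5 / 8 = 0.625

0.625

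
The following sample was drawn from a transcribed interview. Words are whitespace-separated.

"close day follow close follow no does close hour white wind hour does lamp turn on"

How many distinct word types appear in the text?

Distinct types: {close, day, does, follow, hour, lamp, no, on, turn, white, wind}
V = 11

11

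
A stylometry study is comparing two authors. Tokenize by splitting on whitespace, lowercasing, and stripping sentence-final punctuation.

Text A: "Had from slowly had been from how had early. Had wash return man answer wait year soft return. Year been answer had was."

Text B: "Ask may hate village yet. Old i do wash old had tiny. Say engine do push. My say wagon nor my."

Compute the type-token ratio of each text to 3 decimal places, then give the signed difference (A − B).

TTR(A) = 14/23 = 0.609
TTR(B) = 17/21 = 0.810
Difference = 0.609 − 0.810 = -0.201

-0.201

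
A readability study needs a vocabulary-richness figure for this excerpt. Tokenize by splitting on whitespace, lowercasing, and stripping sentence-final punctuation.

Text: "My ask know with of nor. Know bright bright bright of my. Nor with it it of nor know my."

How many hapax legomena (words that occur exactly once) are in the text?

Frequencies: my:3, know:3, of:3, nor:3, bright:3, with:2, it:2, ask:1
Hapax (freq=1): ask

1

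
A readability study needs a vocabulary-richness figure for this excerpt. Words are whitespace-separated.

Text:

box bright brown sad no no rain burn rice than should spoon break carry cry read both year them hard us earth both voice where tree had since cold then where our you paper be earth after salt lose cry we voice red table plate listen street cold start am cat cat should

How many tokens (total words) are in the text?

Tokens: box, bright, brown, sad, no, no, rain, burn, rice, than, should, spoon, break, carry, cry, read, both, year, them, hard, us, earth, both, voice, where, tree, had, since, cold, then, where, our, you, paper, be, earth, after, salt, lose, cry, we, voice, red, table, plate, listen, street, cold, start, am, cat, cat, should
N = 53

53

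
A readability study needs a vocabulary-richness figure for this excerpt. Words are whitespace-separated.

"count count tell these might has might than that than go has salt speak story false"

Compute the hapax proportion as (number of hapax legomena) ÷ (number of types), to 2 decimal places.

Frequencies: count:2, might:2, has:2, than:2, tell:1, these:1, that:1, go:1, salt:1, speak:1, story:1, false:1
Hapax count = 8; type count = 12.
Ratio = 8 / 12 = 0.67

0.67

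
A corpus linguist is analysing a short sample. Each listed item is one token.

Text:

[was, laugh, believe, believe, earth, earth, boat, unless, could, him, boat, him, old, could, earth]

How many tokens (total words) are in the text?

15

Tokens: was, laugh, believe, believe, earth, earth, boat, unless, could, him, boat, him, old, could, earth
N = 15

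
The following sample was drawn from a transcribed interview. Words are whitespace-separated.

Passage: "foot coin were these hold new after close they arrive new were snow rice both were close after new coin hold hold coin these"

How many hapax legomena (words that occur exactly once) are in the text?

6

Frequencies: coin:3, were:3, hold:3, new:3, these:2, after:2, close:2, foot:1, they:1, arrive:1, snow:1, rice:1, both:1
Hapax (freq=1): arrive, both, foot, rice, snow, they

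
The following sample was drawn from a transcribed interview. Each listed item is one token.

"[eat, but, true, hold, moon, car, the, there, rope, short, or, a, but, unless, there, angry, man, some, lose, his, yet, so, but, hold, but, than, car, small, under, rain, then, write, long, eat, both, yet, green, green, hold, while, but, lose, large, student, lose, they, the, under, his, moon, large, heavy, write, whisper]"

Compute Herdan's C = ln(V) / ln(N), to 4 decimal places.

N = 54, V = 35.
ln(V) = 3.555348, ln(N) = 3.988984
C = 3.555348 / 3.988984 = 0.8913

0.8913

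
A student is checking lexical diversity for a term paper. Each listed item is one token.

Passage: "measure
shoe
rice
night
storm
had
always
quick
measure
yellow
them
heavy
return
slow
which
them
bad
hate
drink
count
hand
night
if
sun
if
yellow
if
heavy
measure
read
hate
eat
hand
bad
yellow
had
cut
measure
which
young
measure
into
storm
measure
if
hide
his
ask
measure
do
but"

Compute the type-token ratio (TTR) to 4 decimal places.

N = 51 tokens, V = 31 types.
TTR = V / N = 31 / 51 = 0.6078

0.6078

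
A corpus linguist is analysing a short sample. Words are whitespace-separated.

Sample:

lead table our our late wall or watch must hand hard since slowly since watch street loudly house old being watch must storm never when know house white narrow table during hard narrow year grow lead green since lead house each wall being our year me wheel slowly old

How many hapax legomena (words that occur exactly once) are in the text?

16

Frequencies: lead:3, our:3, watch:3, since:3, house:3, table:2, wall:2, must:2, hard:2, slowly:2, old:2, being:2, narrow:2, year:2, late:1, or:1, hand:1, street:1, loudly:1, storm:1, … (10 more, each freq 1)
Hapax (freq=1): during, each, green, grow, hand, know, late, loudly, me, never, or, storm, street, wheel, when, white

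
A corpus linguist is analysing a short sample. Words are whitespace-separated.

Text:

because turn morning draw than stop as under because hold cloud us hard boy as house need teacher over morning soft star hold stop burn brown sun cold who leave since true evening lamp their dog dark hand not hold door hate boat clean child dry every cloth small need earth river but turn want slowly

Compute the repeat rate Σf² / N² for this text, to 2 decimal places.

Frequencies: hold:3, because:2, turn:2, morning:2, stop:2, as:2, need:2, draw:1, than:1, under:1, cloud:1, us:1, hard:1, boy:1, house:1, teacher:1, over:1, soft:1, star:1, burn:1, … (28 more, each freq 1)
Σf² = 74; N² = 3136
Repeat rate = 74 / 3136 = 0.02

0.02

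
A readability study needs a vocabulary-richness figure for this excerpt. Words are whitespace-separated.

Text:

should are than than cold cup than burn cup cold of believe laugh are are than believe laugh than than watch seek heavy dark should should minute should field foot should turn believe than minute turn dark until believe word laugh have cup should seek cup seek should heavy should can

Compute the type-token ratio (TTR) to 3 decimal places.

0.412

N = 51 tokens, V = 21 types.
TTR = V / N = 21 / 51 = 0.412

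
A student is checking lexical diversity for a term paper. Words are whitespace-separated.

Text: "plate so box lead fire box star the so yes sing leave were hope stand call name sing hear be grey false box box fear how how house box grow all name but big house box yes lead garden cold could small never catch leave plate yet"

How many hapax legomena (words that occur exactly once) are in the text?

23

Frequencies: box:6, plate:2, so:2, lead:2, yes:2, sing:2, leave:2, name:2, how:2, house:2, fire:1, star:1, the:1, were:1, hope:1, stand:1, call:1, hear:1, be:1, grey:1, … (13 more, each freq 1)
Hapax (freq=1): all, be, big, but, call, catch, cold, could, false, fear, fire, garden, grey, grow, hear, hope, never, small, stand, star, the, were, yet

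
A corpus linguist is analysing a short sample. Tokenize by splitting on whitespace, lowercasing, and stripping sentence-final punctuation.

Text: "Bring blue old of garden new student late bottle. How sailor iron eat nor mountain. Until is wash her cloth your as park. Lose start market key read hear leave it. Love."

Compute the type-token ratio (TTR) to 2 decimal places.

1.00

N = 32 tokens, V = 32 types.
TTR = V / N = 32 / 32 = 1.00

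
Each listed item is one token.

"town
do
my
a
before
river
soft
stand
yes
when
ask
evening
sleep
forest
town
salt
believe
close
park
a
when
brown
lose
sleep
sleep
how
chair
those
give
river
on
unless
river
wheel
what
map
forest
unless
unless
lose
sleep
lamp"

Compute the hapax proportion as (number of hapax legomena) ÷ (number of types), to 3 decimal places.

0.733

Frequencies: sleep:4, river:3, unless:3, town:2, a:2, when:2, forest:2, lose:2, do:1, my:1, before:1, soft:1, stand:1, yes:1, ask:1, evening:1, salt:1, believe:1, close:1, park:1, … (10 more, each freq 1)
Hapax count = 22; type count = 30.
Ratio = 22 / 30 = 0.733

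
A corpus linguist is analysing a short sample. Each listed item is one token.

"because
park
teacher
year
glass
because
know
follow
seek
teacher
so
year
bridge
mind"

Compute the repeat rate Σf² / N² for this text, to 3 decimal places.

Frequencies: because:2, teacher:2, year:2, park:1, glass:1, know:1, follow:1, seek:1, so:1, bridge:1, mind:1
Σf² = 20; N² = 196
Repeat rate = 20 / 196 = 0.102

0.102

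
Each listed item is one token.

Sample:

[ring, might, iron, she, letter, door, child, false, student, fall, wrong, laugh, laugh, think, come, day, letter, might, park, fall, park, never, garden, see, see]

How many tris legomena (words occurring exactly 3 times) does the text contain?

0

Frequencies: might:2, letter:2, fall:2, laugh:2, park:2, see:2, ring:1, iron:1, she:1, door:1, child:1, false:1, student:1, wrong:1, think:1, come:1, day:1, never:1, garden:1
Words with frequency 3: (none)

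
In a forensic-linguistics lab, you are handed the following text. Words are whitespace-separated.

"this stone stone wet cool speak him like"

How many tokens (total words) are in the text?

8

Tokens: this, stone, stone, wet, cool, speak, him, like
N = 8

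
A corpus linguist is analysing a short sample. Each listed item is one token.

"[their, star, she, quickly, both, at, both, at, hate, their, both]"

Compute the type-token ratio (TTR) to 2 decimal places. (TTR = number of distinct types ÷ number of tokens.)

N = 11 tokens, V = 7 types.
TTR = V / N = 7 / 11 = 0.64

0.64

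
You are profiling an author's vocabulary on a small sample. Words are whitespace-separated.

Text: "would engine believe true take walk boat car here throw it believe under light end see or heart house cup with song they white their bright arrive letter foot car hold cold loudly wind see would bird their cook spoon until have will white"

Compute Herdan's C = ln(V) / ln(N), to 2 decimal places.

0.96

N = 44, V = 38.
ln(V) = 3.637586, ln(N) = 3.784190
C = 3.637586 / 3.784190 = 0.96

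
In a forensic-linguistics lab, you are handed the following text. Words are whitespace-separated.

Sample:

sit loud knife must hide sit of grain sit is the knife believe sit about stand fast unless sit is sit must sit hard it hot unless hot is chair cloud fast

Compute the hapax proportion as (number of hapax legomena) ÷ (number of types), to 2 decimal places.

0.63

Frequencies: sit:7, is:3, knife:2, must:2, fast:2, unless:2, hot:2, loud:1, hide:1, of:1, grain:1, the:1, believe:1, about:1, stand:1, hard:1, it:1, chair:1, cloud:1
Hapax count = 12; type count = 19.
Ratio = 12 / 19 = 0.63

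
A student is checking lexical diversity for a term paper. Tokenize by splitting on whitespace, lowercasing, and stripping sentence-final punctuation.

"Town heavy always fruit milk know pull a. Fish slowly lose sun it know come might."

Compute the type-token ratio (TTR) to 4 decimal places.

0.9375

N = 16 tokens, V = 15 types.
TTR = V / N = 15 / 16 = 0.9375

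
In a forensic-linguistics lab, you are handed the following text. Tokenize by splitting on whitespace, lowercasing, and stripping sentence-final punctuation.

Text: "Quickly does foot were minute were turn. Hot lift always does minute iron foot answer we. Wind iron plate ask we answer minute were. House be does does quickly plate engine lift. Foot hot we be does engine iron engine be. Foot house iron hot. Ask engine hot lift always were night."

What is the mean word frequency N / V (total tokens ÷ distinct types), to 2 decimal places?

N = 52 tokens, V = 19 types.
Mean frequency = N / V = 52 / 19 = 2.74

2.74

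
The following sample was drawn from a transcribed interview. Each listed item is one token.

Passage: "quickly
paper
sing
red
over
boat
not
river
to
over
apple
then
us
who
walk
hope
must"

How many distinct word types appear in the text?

16

Distinct types: {apple, boat, hope, must, not, over, paper, quickly, red, river, sing, then, to, us, walk, who}
V = 16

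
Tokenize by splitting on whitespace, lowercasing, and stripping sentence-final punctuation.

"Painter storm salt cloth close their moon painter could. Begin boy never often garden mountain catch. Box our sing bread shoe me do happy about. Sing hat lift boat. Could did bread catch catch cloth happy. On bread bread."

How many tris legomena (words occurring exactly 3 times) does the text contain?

Frequencies: bread:4, catch:3, painter:2, cloth:2, could:2, sing:2, happy:2, storm:1, salt:1, close:1, their:1, moon:1, begin:1, boy:1, never:1, often:1, garden:1, mountain:1, box:1, our:1, … (9 more, each freq 1)
Words with frequency 3: catch

1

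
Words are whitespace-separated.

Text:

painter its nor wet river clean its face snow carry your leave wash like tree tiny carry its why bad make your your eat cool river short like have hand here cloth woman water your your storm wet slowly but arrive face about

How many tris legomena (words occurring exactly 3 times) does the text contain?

1

Frequencies: your:5, its:3, wet:2, river:2, face:2, carry:2, like:2, painter:1, nor:1, clean:1, snow:1, leave:1, wash:1, tree:1, tiny:1, why:1, bad:1, make:1, eat:1, cool:1, … (12 more, each freq 1)
Words with frequency 3: its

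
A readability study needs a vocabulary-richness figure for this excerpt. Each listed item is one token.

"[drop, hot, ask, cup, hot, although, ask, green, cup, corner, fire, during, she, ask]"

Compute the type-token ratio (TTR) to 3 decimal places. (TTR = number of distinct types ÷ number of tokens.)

N = 14 tokens, V = 10 types.
TTR = V / N = 10 / 14 = 0.714

0.714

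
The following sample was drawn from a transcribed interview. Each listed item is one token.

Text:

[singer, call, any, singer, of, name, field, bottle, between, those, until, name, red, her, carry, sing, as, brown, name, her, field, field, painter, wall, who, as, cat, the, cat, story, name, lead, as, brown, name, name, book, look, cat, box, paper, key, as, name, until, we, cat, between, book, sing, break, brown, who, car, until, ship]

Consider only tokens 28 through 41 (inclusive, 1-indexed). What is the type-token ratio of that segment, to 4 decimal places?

0.7857

Segment tokens 28–41: the, cat, story, name, lead, as, brown, name, name, book, look, cat, box, paper
Segment N = 14, segment V = 11.
TTR = 11 / 14 = 0.7857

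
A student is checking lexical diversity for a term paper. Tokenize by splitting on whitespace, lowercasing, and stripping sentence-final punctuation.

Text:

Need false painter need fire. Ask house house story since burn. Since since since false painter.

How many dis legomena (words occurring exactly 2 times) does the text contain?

Frequencies: since:4, need:2, false:2, painter:2, house:2, fire:1, ask:1, story:1, burn:1
Words with frequency 2: false, house, need, painter

4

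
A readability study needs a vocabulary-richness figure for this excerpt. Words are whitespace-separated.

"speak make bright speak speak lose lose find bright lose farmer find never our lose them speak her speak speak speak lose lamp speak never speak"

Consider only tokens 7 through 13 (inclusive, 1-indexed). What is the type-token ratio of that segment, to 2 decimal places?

0.71

Segment tokens 7–13: lose, find, bright, lose, farmer, find, never
Segment N = 7, segment V = 5.
TTR = 5 / 7 = 0.71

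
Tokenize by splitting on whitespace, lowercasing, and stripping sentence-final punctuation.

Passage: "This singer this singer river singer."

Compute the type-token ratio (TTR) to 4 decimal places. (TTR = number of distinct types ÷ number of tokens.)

0.5000

N = 6 tokens, V = 3 types.
TTR = V / N = 3 / 6 = 0.5000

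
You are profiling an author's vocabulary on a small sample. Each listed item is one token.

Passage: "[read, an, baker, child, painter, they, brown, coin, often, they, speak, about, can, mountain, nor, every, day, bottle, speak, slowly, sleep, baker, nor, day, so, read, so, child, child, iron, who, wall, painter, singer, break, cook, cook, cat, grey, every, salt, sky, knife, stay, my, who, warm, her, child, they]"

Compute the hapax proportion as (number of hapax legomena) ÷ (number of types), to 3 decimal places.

0.657

Frequencies: child:4, they:3, read:2, baker:2, painter:2, speak:2, nor:2, every:2, day:2, so:2, who:2, cook:2, an:1, brown:1, coin:1, often:1, about:1, can:1, mountain:1, bottle:1, … (15 more, each freq 1)
Hapax count = 23; type count = 35.
Ratio = 23 / 35 = 0.657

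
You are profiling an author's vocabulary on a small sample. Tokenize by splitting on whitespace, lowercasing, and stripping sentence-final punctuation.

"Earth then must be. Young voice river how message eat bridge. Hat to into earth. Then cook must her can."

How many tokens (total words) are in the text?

Tokens: earth, then, must, be, young, voice, river, how, message, eat, bridge, hat, to, into, earth, then, cook, must, her, can
N = 20

20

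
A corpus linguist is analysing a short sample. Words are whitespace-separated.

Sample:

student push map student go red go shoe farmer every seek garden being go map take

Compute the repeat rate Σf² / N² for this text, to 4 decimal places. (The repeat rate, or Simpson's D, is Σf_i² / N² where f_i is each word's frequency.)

Frequencies: go:3, student:2, map:2, push:1, red:1, shoe:1, farmer:1, every:1, seek:1, garden:1, being:1, take:1
Σf² = 26; N² = 256
Repeat rate = 26 / 256 = 0.1016

0.1016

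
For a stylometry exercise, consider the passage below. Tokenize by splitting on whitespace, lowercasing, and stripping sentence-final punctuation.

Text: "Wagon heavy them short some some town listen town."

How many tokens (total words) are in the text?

9

Tokens: wagon, heavy, them, short, some, some, town, listen, town
N = 9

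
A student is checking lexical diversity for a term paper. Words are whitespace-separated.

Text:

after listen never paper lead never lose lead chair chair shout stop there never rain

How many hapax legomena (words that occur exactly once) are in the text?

Frequencies: never:3, lead:2, chair:2, after:1, listen:1, paper:1, lose:1, shout:1, stop:1, there:1, rain:1
Hapax (freq=1): after, listen, lose, paper, rain, shout, stop, there

8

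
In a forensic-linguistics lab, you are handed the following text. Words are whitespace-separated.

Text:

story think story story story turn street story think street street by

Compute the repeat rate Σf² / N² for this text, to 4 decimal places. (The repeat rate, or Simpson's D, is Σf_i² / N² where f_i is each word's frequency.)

0.2778

Frequencies: story:5, street:3, think:2, turn:1, by:1
Σf² = 40; N² = 144
Repeat rate = 40 / 144 = 0.2778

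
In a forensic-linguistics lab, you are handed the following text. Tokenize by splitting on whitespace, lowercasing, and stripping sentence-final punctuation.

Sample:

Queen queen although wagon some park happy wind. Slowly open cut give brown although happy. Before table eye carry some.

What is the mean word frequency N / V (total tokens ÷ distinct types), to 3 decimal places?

N = 20 tokens, V = 16 types.
Mean frequency = N / V = 20 / 16 = 1.250

1.250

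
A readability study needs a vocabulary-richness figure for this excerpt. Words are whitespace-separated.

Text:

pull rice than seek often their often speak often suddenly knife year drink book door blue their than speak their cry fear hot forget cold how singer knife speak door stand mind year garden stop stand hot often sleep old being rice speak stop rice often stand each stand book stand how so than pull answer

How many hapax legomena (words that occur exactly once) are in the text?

17

Frequencies: often:5, stand:5, speak:4, rice:3, than:3, their:3, pull:2, knife:2, year:2, book:2, door:2, hot:2, how:2, stop:2, seek:1, suddenly:1, drink:1, blue:1, cry:1, fear:1, … (11 more, each freq 1)
Hapax (freq=1): answer, being, blue, cold, cry, drink, each, fear, forget, garden, mind, old, seek, singer, sleep, so, suddenly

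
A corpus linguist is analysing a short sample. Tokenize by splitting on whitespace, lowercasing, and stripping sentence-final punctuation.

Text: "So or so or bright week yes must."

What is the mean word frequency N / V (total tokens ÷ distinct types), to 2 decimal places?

1.33

N = 8 tokens, V = 6 types.
Mean frequency = N / V = 8 / 6 = 1.33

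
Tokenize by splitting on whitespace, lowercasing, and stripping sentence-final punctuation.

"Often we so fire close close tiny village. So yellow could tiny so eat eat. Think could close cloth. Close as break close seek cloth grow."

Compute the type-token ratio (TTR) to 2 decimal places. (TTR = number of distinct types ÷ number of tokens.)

0.62

N = 26 tokens, V = 16 types.
TTR = V / N = 16 / 26 = 0.62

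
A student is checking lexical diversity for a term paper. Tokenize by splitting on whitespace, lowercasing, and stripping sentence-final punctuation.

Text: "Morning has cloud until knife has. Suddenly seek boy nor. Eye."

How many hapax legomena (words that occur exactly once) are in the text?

Frequencies: has:2, morning:1, cloud:1, until:1, knife:1, suddenly:1, seek:1, boy:1, nor:1, eye:1
Hapax (freq=1): boy, cloud, eye, knife, morning, nor, seek, suddenly, until

9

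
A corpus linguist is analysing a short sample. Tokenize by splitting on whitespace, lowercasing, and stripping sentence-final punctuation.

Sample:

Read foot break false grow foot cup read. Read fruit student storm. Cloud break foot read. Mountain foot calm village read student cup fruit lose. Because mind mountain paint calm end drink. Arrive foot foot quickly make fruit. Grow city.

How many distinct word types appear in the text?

23

Distinct types: {arrive, because, break, calm, city, cloud, cup, drink, end, false, foot, fruit, grow, lose, make, mind, mountain, paint, quickly, read, storm, student, village}
V = 23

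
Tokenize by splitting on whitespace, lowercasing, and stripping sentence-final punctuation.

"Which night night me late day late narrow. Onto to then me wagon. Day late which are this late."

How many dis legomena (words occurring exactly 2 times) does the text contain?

Frequencies: late:4, which:2, night:2, me:2, day:2, narrow:1, onto:1, to:1, then:1, wagon:1, are:1, this:1
Words with frequency 2: day, me, night, which

4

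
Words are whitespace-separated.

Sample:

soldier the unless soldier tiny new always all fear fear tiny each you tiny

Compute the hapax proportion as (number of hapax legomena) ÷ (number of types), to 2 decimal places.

0.70

Frequencies: tiny:3, soldier:2, fear:2, the:1, unless:1, new:1, always:1, all:1, each:1, you:1
Hapax count = 7; type count = 10.
Ratio = 7 / 10 = 0.70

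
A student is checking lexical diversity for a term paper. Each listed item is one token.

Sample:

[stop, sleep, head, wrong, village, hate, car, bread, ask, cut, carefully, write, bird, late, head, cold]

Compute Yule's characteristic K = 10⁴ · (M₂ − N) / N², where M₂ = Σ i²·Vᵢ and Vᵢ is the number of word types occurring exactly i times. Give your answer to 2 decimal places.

Frequencies: head:2, stop:1, sleep:1, wrong:1, village:1, hate:1, car:1, bread:1, ask:1, cut:1, carefully:1, write:1, bird:1, late:1, cold:1
N = 16. Frequency spectrum: V_1=14, V_2=1
M₂ = 1²·14 + 2²·1 = 18
K = 10000 × (18 − 16) / 16² = 78.13

78.13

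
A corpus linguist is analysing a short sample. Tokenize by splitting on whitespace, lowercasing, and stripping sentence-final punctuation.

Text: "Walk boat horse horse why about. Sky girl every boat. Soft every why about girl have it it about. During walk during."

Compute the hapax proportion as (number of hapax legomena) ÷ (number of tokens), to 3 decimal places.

0.136

Frequencies: about:3, walk:2, boat:2, horse:2, why:2, girl:2, every:2, it:2, during:2, sky:1, soft:1, have:1
Hapax count = 3; token count = 22.
Ratio = 3 / 22 = 0.136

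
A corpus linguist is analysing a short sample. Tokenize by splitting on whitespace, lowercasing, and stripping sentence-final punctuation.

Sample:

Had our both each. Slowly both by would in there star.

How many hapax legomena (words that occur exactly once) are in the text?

9

Frequencies: both:2, had:1, our:1, each:1, slowly:1, by:1, would:1, in:1, there:1, star:1
Hapax (freq=1): by, each, had, in, our, slowly, star, there, would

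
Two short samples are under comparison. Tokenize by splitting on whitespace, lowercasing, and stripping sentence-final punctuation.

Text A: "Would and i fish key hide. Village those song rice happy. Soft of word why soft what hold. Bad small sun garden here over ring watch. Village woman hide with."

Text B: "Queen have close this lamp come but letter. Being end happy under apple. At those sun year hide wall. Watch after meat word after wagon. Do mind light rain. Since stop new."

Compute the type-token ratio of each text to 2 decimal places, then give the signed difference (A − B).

TTR(A) = 27/30 = 0.90
TTR(B) = 31/32 = 0.97
Difference = 0.90 − 0.97 = -0.07

-0.07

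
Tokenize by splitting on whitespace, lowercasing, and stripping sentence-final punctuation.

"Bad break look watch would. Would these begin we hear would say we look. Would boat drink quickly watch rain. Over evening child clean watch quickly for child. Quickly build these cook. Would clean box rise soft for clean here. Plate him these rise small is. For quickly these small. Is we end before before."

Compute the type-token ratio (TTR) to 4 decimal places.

0.5636

N = 55 tokens, V = 31 types.
TTR = V / N = 31 / 55 = 0.5636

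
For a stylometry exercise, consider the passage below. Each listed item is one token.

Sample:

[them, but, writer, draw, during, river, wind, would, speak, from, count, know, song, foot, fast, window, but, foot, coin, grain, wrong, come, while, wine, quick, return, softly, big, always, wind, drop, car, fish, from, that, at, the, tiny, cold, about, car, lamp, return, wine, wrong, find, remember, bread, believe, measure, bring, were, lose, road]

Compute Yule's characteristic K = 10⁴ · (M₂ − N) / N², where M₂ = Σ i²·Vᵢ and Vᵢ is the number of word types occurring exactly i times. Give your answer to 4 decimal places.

54.8697

Frequencies: but:2, wind:2, from:2, foot:2, wrong:2, wine:2, return:2, car:2, them:1, writer:1, draw:1, during:1, river:1, would:1, speak:1, count:1, know:1, song:1, fast:1, window:1, … (26 more, each freq 1)
N = 54. Frequency spectrum: V_1=38, V_2=8
M₂ = 1²·38 + 2²·8 = 70
K = 10000 × (70 − 54) / 54² = 54.8697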